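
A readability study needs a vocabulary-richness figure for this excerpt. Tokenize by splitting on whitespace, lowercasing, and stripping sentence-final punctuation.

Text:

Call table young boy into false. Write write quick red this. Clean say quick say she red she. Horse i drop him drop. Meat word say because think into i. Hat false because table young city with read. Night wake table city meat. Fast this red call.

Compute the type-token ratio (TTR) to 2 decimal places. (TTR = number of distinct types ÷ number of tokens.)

0.60

N = 47 tokens, V = 28 types.
TTR = V / N = 28 / 47 = 0.60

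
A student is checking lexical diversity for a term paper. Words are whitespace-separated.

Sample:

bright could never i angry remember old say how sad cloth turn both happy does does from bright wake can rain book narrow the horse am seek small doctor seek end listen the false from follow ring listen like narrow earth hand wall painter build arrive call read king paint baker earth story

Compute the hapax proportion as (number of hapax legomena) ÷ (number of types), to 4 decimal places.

0.8222

Frequencies: bright:2, does:2, from:2, narrow:2, the:2, seek:2, listen:2, earth:2, could:1, never:1, i:1, angry:1, remember:1, old:1, say:1, how:1, sad:1, cloth:1, turn:1, both:1, … (25 more, each freq 1)
Hapax count = 37; type count = 45.
Ratio = 37 / 45 = 0.8222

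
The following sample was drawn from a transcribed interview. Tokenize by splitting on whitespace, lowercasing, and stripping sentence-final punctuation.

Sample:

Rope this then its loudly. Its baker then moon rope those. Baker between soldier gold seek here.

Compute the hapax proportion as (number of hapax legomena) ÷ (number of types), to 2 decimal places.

Frequencies: rope:2, then:2, its:2, baker:2, this:1, loudly:1, moon:1, those:1, between:1, soldier:1, gold:1, seek:1, here:1
Hapax count = 9; type count = 13.
Ratio = 9 / 13 = 0.69

0.69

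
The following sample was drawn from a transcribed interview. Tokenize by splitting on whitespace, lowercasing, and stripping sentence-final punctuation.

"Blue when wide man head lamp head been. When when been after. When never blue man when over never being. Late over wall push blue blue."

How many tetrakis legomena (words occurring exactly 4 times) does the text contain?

Frequencies: when:5, blue:4, man:2, head:2, been:2, never:2, over:2, wide:1, lamp:1, after:1, being:1, late:1, wall:1, push:1
Words with frequency 4: blue

1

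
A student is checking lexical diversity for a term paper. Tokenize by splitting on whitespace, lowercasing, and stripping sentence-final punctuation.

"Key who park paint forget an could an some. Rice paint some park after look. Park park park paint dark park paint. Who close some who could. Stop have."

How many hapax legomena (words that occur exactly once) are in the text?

Frequencies: park:6, paint:4, who:3, some:3, an:2, could:2, key:1, forget:1, rice:1, after:1, look:1, dark:1, close:1, stop:1, have:1
Hapax (freq=1): after, close, dark, forget, have, key, look, rice, stop

9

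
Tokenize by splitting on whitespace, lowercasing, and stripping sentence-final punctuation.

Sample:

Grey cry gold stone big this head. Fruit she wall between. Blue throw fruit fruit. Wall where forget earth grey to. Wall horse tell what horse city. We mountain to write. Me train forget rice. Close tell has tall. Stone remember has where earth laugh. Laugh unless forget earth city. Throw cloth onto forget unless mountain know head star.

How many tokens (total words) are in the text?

Tokens: grey, cry, gold, stone, big, this, head, fruit, she, wall, between, blue, throw, fruit, fruit, wall, where, forget, earth, grey, to, wall, horse, tell, what, horse, city, we, mountain, to, write, me, train, forget, rice, close, tell, has, tall, stone, remember, has, where, earth, laugh, laugh, unless, forget, earth, city, throw, cloth, onto, forget, unless, mountain, know, head, star
N = 59

59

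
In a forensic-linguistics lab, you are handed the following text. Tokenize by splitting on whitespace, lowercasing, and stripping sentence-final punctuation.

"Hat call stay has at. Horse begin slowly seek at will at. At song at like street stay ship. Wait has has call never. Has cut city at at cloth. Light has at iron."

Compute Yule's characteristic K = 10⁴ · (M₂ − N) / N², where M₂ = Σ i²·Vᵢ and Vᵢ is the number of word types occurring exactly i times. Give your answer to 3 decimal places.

Frequencies: at:8, has:5, call:2, stay:2, hat:1, horse:1, begin:1, slowly:1, seek:1, will:1, song:1, like:1, street:1, ship:1, wait:1, never:1, cut:1, city:1, cloth:1, light:1, … (1 more, each freq 1)
N = 34. Frequency spectrum: V_1=17, V_2=2, V_5=1, V_8=1
M₂ = 1²·17 + 2²·2 + 5²·1 + 8²·1 = 114
K = 10000 × (114 − 34) / 34² = 692.042

692.042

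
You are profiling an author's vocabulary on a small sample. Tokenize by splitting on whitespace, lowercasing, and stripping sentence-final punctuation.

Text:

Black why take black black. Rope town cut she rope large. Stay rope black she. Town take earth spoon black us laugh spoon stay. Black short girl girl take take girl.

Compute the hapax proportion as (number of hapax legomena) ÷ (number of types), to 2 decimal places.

Frequencies: black:6, take:4, rope:3, girl:3, town:2, she:2, stay:2, spoon:2, why:1, cut:1, large:1, earth:1, us:1, laugh:1, short:1
Hapax count = 7; type count = 15.
Ratio = 7 / 15 = 0.47

0.47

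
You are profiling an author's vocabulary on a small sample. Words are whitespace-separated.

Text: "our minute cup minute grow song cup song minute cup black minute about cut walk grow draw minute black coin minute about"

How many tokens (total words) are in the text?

22

Tokens: our, minute, cup, minute, grow, song, cup, song, minute, cup, black, minute, about, cut, walk, grow, draw, minute, black, coin, minute, about
N = 22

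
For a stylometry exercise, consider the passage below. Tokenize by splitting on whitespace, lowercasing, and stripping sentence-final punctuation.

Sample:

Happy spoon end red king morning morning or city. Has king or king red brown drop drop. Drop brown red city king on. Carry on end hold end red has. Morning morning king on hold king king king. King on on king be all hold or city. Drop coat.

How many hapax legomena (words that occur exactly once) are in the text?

Frequencies: king:10, on:5, red:4, morning:4, drop:4, end:3, or:3, city:3, hold:3, has:2, brown:2, happy:1, spoon:1, carry:1, be:1, all:1, coat:1
Hapax (freq=1): all, be, carry, coat, happy, spoon

6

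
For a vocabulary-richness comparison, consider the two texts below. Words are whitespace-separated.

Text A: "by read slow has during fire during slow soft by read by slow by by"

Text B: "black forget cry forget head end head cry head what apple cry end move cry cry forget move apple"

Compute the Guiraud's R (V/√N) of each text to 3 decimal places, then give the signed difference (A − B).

-0.028

A: V=7, N=15, R=1.807
B: V=8, N=19, R=1.835
Difference = 1.807 − 1.835 = -0.028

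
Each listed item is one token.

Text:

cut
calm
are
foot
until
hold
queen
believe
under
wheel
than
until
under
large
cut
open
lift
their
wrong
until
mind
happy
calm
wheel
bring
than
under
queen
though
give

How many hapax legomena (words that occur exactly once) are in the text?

Frequencies: until:3, under:3, cut:2, calm:2, queen:2, wheel:2, than:2, are:1, foot:1, hold:1, believe:1, large:1, open:1, lift:1, their:1, wrong:1, mind:1, happy:1, bring:1, though:1, … (1 more, each freq 1)
Hapax (freq=1): are, believe, bring, foot, give, happy, hold, large, lift, mind, open, their, though, wrong

14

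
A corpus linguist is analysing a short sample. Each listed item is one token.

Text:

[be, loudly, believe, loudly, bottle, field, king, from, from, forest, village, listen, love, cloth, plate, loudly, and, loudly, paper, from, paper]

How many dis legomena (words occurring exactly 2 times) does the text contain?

Frequencies: loudly:4, from:3, paper:2, be:1, believe:1, bottle:1, field:1, king:1, forest:1, village:1, listen:1, love:1, cloth:1, plate:1, and:1
Words with frequency 2: paper

1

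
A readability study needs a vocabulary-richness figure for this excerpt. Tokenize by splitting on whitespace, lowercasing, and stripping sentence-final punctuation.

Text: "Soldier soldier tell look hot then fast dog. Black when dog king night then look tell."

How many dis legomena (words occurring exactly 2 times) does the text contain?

5

Frequencies: soldier:2, tell:2, look:2, then:2, dog:2, hot:1, fast:1, black:1, when:1, king:1, night:1
Words with frequency 2: dog, look, soldier, tell, then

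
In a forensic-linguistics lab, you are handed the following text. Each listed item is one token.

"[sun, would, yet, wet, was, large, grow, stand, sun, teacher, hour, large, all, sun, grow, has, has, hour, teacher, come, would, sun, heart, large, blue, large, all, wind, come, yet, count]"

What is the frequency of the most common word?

4

Frequencies: sun:4, large:4, would:2, yet:2, grow:2, teacher:2, hour:2, all:2, has:2, come:2, wet:1, was:1, stand:1, heart:1, blue:1, wind:1, count:1
Most common: 'sun' with frequency 4.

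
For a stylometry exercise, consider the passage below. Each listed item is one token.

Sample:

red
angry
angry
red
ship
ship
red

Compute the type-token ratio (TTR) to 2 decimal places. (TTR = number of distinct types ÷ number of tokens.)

0.43

N = 7 tokens, V = 3 types.
TTR = V / N = 3 / 7 = 0.43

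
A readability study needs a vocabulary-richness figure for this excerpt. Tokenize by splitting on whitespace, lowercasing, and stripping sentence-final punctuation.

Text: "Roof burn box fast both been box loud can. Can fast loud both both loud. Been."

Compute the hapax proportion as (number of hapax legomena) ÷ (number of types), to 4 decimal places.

Frequencies: both:3, loud:3, box:2, fast:2, been:2, can:2, roof:1, burn:1
Hapax count = 2; type count = 8.
Ratio = 2 / 8 = 0.2500

0.2500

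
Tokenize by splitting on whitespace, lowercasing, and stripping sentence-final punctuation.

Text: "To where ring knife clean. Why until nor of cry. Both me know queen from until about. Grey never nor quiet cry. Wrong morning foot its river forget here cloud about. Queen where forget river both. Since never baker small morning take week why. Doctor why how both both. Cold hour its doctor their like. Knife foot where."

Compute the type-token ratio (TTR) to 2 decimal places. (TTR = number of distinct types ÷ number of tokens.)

N = 58 tokens, V = 38 types.
TTR = V / N = 38 / 58 = 0.66

0.66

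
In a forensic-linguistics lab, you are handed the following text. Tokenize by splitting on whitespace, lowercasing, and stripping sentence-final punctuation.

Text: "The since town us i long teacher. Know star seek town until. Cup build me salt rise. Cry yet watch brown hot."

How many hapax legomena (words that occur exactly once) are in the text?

Frequencies: town:2, the:1, since:1, us:1, i:1, long:1, teacher:1, know:1, star:1, seek:1, until:1, cup:1, build:1, me:1, salt:1, rise:1, cry:1, yet:1, watch:1, brown:1, … (1 more, each freq 1)
Hapax (freq=1): brown, build, cry, cup, hot, i, know, long, me, rise, salt, seek, since, star, teacher, the, until, us, watch, yet

20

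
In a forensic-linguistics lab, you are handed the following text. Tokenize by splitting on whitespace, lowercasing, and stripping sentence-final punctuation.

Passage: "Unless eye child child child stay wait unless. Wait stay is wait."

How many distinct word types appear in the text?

Distinct types: {child, eye, is, stay, unless, wait}
V = 6

6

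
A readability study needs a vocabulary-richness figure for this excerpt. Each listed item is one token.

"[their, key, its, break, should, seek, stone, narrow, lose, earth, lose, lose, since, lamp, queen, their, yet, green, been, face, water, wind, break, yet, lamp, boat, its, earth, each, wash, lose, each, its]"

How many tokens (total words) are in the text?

Tokens: their, key, its, break, should, seek, stone, narrow, lose, earth, lose, lose, since, lamp, queen, their, yet, green, been, face, water, wind, break, yet, lamp, boat, its, earth, each, wash, lose, each, its
N = 33

33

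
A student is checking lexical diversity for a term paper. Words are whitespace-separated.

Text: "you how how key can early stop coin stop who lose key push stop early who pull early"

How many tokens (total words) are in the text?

18

Tokens: you, how, how, key, can, early, stop, coin, stop, who, lose, key, push, stop, early, who, pull, early
N = 18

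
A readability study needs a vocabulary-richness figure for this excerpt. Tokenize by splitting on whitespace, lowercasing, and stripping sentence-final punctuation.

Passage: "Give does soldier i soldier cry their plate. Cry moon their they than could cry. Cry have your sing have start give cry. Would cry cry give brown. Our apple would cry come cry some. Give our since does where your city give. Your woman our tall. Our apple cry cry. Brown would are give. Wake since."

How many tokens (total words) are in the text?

57

Tokens: give, does, soldier, i, soldier, cry, their, plate, cry, moon, their, they, than, could, cry, cry, have, your, sing, have, start, give, cry, would, cry, cry, give, brown, our, apple, would, cry, come, cry, some, give, our, since, does, where, your, city, give, your, woman, our, tall, our, apple, cry, cry, brown, would, are, give, wake, since
N = 57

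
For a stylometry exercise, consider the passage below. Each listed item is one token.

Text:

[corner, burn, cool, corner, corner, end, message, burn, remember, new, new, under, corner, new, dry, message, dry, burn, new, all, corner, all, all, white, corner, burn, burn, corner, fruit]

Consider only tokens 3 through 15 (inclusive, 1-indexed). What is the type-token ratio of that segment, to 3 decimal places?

0.692

Segment tokens 3–15: cool, corner, corner, end, message, burn, remember, new, new, under, corner, new, dry
Segment N = 13, segment V = 9.
TTR = 9 / 13 = 0.692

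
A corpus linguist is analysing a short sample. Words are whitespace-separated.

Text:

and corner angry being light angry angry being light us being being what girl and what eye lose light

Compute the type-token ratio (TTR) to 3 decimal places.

N = 19 tokens, V = 10 types.
TTR = V / N = 10 / 19 = 0.526

0.526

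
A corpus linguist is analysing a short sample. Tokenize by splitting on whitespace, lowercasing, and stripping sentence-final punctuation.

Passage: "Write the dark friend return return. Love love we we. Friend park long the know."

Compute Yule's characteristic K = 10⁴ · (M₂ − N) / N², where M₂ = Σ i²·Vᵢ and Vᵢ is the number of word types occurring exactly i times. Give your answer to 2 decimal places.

Frequencies: the:2, friend:2, return:2, love:2, we:2, write:1, dark:1, park:1, long:1, know:1
N = 15. Frequency spectrum: V_1=5, V_2=5
M₂ = 1²·5 + 2²·5 = 25
K = 10000 × (25 − 15) / 15² = 444.44

444.44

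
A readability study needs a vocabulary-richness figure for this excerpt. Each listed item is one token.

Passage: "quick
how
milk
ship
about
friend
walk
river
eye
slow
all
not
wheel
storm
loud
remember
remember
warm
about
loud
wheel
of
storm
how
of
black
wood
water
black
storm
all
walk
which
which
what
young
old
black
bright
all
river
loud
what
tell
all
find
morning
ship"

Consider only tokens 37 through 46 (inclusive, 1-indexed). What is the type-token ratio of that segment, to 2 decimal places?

Segment tokens 37–46: old, black, bright, all, river, loud, what, tell, all, find
Segment N = 10, segment V = 9.
TTR = 9 / 10 = 0.90

0.90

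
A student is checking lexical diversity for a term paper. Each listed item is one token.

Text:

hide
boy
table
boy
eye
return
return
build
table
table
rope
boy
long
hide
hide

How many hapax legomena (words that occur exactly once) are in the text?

4

Frequencies: hide:3, boy:3, table:3, return:2, eye:1, build:1, rope:1, long:1
Hapax (freq=1): build, eye, long, rope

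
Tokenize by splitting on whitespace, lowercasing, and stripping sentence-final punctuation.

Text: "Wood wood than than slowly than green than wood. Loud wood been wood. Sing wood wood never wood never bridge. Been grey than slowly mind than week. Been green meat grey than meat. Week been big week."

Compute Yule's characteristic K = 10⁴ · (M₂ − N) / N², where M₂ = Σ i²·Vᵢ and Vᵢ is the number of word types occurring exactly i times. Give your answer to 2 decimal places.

920.38

Frequencies: wood:8, than:7, been:4, week:3, slowly:2, green:2, never:2, grey:2, meat:2, loud:1, sing:1, bridge:1, mind:1, big:1
N = 37. Frequency spectrum: V_1=5, V_2=5, V_3=1, V_4=1, V_7=1, V_8=1
M₂ = 1²·5 + 2²·5 + 3²·1 + 4²·1 + 7²·1 + 8²·1 = 163
K = 10000 × (163 − 37) / 37² = 920.38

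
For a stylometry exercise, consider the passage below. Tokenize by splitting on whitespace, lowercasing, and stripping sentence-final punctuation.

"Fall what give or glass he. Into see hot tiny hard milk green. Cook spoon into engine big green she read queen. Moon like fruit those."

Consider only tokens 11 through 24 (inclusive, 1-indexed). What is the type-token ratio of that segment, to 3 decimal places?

0.929

Segment tokens 11–24: hard, milk, green, cook, spoon, into, engine, big, green, she, read, queen, moon, like
Segment N = 14, segment V = 13.
TTR = 13 / 14 = 0.929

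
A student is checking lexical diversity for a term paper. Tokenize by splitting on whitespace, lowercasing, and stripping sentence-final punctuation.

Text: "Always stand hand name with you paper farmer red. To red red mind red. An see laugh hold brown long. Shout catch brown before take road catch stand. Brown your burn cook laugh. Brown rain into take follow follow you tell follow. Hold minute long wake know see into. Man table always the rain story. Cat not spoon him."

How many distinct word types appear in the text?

40

Distinct types: {always, an, before, brown, burn, cat, catch, cook, farmer, follow, hand, him, hold, into, know, laugh, long, man, mind, minute, name, not, paper, rain, red, road, see, shout, spoon, stand, story, table, take, tell, the, to, wake, with, you, your}
V = 40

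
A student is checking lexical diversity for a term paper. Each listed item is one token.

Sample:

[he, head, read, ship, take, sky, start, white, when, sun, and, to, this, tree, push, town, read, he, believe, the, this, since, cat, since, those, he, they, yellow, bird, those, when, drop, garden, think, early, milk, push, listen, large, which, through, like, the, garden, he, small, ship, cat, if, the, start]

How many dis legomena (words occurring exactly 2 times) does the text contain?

10

Frequencies: he:4, the:3, read:2, ship:2, start:2, when:2, this:2, push:2, since:2, cat:2, those:2, garden:2, head:1, take:1, sky:1, white:1, sun:1, and:1, to:1, tree:1, … (16 more, each freq 1)
Words with frequency 2: cat, garden, push, read, ship, since, start, this, those, when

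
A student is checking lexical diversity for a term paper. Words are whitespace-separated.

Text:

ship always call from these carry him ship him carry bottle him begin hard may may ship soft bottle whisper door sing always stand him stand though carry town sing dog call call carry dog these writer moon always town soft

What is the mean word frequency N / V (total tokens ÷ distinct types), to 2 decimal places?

1.95

N = 41 tokens, V = 21 types.
Mean frequency = N / V = 41 / 21 = 1.95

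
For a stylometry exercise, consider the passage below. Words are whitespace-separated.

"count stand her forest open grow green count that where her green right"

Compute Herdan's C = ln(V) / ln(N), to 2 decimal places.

0.90

N = 13, V = 10.
ln(V) = 2.302585, ln(N) = 2.564949
C = 2.302585 / 2.564949 = 0.90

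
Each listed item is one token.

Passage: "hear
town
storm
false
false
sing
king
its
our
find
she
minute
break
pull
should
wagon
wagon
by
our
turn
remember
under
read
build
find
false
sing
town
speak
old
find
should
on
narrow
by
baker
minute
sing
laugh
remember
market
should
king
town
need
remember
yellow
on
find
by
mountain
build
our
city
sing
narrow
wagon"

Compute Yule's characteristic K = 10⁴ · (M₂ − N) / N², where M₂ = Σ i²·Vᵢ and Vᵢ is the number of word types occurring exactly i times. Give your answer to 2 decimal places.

Frequencies: sing:4, find:4, town:3, false:3, our:3, should:3, wagon:3, by:3, remember:3, king:2, minute:2, build:2, on:2, narrow:2, hear:1, storm:1, its:1, she:1, break:1, pull:1, … (12 more, each freq 1)
N = 57. Frequency spectrum: V_1=18, V_2=5, V_3=7, V_4=2
M₂ = 1²·18 + 2²·5 + 3²·7 + 4²·2 = 133
K = 10000 × (133 − 57) / 57² = 233.92

233.92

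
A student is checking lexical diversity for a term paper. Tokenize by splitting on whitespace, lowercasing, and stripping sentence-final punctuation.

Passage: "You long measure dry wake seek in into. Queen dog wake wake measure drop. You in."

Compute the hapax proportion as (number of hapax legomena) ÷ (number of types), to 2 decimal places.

0.64

Frequencies: wake:3, you:2, measure:2, in:2, long:1, dry:1, seek:1, into:1, queen:1, dog:1, drop:1
Hapax count = 7; type count = 11.
Ratio = 7 / 11 = 0.64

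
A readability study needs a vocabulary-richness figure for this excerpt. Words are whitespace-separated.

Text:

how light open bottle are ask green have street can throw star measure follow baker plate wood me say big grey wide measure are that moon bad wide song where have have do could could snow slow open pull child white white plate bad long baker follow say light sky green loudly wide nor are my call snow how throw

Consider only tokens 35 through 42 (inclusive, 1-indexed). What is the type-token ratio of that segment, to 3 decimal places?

Segment tokens 35–42: could, snow, slow, open, pull, child, white, white
Segment N = 8, segment V = 7.
TTR = 7 / 8 = 0.875

0.875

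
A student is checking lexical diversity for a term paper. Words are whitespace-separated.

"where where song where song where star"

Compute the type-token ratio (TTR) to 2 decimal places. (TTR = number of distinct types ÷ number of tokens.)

N = 7 tokens, V = 3 types.
TTR = V / N = 3 / 7 = 0.43

0.43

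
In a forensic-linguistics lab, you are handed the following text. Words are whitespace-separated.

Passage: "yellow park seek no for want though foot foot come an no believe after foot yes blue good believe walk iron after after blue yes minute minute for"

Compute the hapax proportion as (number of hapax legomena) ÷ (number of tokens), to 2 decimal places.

Frequencies: foot:3, after:3, no:2, for:2, believe:2, yes:2, blue:2, minute:2, yellow:1, park:1, seek:1, want:1, though:1, come:1, an:1, good:1, walk:1, iron:1
Hapax count = 10; token count = 28.
Ratio = 10 / 28 = 0.36

0.36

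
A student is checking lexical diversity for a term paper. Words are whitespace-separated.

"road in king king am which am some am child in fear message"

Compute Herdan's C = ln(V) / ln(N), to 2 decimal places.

N = 13, V = 9.
ln(V) = 2.197225, ln(N) = 2.564949
C = 2.197225 / 2.564949 = 0.86

0.86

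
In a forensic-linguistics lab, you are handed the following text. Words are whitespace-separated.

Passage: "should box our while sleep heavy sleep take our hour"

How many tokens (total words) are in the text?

10

Tokens: should, box, our, while, sleep, heavy, sleep, take, our, hour
N = 10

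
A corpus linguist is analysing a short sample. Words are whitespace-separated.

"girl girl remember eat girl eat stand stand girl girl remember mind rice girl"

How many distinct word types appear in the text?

Distinct types: {eat, girl, mind, remember, rice, stand}
V = 6

6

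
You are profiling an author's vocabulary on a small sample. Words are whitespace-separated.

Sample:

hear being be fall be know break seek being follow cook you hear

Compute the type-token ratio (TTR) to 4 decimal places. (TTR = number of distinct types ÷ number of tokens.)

0.7692

N = 13 tokens, V = 10 types.
TTR = V / N = 10 / 13 = 0.7692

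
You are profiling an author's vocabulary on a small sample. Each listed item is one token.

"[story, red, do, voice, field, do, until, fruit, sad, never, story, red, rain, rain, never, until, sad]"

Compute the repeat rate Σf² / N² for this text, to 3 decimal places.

Frequencies: story:2, red:2, do:2, until:2, sad:2, never:2, rain:2, voice:1, field:1, fruit:1
Σf² = 31; N² = 289
Repeat rate = 31 / 289 = 0.107

0.107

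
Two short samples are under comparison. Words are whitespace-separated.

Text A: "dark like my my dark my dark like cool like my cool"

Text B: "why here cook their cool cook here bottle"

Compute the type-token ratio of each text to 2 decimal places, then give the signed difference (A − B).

TTR(A) = 4/12 = 0.33
TTR(B) = 6/8 = 0.75
Difference = 0.33 − 0.75 = -0.42

-0.42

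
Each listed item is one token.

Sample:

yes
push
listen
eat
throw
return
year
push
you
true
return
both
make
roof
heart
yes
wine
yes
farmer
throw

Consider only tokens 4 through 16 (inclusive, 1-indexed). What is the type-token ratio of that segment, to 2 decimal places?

0.92

Segment tokens 4–16: eat, throw, return, year, push, you, true, return, both, make, roof, heart, yes
Segment N = 13, segment V = 12.
TTR = 12 / 13 = 0.92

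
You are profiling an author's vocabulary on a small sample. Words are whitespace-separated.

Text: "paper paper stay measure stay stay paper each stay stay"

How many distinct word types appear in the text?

4

Distinct types: {each, measure, paper, stay}
V = 4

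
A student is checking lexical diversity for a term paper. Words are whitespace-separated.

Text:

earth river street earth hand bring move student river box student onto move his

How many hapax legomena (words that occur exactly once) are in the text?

6

Frequencies: earth:2, river:2, move:2, student:2, street:1, hand:1, bring:1, box:1, onto:1, his:1
Hapax (freq=1): box, bring, hand, his, onto, street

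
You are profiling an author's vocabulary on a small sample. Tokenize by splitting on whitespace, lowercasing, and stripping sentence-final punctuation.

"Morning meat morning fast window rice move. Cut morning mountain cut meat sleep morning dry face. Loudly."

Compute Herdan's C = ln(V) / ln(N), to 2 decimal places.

N = 17, V = 12.
ln(V) = 2.484907, ln(N) = 2.833213
C = 2.484907 / 2.833213 = 0.88

0.88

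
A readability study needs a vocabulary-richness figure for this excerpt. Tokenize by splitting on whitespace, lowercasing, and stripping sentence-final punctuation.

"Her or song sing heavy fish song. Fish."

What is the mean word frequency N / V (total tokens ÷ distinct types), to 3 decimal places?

1.333

N = 8 tokens, V = 6 types.
Mean frequency = N / V = 8 / 6 = 1.333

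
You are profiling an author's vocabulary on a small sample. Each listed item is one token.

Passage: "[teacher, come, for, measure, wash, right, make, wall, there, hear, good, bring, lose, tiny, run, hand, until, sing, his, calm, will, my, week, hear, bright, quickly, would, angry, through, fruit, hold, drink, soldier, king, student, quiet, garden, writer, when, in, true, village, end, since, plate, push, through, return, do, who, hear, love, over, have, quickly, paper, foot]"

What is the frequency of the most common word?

3

Frequencies: hear:3, quickly:2, through:2, teacher:1, come:1, for:1, measure:1, wash:1, right:1, make:1, wall:1, there:1, good:1, bring:1, lose:1, tiny:1, run:1, hand:1, until:1, sing:1, … (33 more, each freq 1)
Most common: 'hear' with frequency 3.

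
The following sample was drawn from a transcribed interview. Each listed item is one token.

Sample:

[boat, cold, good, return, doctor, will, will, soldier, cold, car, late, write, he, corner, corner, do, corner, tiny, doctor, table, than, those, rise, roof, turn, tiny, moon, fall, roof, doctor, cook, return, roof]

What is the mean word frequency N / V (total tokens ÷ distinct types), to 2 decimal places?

N = 33 tokens, V = 23 types.
Mean frequency = N / V = 33 / 23 = 1.43

1.43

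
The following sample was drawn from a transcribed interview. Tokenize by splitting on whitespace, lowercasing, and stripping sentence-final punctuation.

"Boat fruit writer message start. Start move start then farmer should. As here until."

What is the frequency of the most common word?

Frequencies: start:3, boat:1, fruit:1, writer:1, message:1, move:1, then:1, farmer:1, should:1, as:1, here:1, until:1
Most common: 'start' with frequency 3.

3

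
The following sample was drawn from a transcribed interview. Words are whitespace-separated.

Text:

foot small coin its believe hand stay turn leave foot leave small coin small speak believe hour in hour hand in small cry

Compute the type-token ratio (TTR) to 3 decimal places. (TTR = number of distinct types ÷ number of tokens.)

N = 23 tokens, V = 13 types.
TTR = V / N = 13 / 23 = 0.565

0.565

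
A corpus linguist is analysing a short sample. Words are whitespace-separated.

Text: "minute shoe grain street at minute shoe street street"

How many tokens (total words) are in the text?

9

Tokens: minute, shoe, grain, street, at, minute, shoe, street, street
N = 9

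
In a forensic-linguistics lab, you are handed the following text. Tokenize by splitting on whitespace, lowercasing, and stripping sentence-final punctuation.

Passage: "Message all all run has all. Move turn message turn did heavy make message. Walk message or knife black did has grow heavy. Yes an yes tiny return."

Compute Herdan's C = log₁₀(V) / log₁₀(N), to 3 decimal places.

N = 28, V = 18.
log₁₀(V) = 1.255273, log₁₀(N) = 1.447158
C = 1.255273 / 1.447158 = 0.867

0.867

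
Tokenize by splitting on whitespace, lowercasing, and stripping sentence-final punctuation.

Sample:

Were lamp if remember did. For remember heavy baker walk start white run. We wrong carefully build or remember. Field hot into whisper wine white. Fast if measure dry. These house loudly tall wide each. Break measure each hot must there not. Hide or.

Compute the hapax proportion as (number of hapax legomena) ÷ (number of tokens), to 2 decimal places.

0.66

Frequencies: remember:3, if:2, white:2, or:2, hot:2, measure:2, each:2, were:1, lamp:1, did:1, for:1, heavy:1, baker:1, walk:1, start:1, run:1, we:1, wrong:1, carefully:1, build:1, … (16 more, each freq 1)
Hapax count = 29; token count = 44.
Ratio = 29 / 44 = 0.66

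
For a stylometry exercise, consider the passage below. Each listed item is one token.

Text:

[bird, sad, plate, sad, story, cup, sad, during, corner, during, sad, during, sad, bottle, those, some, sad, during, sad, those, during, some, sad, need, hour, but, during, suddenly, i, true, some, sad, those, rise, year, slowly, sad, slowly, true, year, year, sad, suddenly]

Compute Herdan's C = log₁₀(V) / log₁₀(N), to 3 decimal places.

0.783

N = 43, V = 19.
log₁₀(V) = 1.278754, log₁₀(N) = 1.633468
C = 1.278754 / 1.633468 = 0.783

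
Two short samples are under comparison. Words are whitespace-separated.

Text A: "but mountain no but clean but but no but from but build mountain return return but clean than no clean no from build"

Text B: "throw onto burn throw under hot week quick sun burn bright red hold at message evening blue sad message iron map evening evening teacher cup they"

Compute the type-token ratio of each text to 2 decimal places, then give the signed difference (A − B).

-0.46

TTR(A) = 8/23 = 0.35
TTR(B) = 21/26 = 0.81
Difference = 0.35 − 0.81 = -0.46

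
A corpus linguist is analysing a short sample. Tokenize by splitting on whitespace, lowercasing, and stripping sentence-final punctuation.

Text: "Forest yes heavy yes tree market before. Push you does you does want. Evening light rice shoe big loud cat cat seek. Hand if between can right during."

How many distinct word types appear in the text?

Distinct types: {before, between, big, can, cat, does, during, evening, forest, hand, heavy, if, light, loud, market, push, rice, right, seek, shoe, tree, want, yes, you}
V = 24

24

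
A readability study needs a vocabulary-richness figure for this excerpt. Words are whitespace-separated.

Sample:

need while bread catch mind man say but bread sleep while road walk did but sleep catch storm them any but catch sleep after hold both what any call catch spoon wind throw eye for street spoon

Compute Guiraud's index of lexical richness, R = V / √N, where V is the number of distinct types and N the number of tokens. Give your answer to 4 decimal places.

N = 37, V = 26.
√N = 6.082763
R = 26 / 6.082763 = 4.2744

4.2744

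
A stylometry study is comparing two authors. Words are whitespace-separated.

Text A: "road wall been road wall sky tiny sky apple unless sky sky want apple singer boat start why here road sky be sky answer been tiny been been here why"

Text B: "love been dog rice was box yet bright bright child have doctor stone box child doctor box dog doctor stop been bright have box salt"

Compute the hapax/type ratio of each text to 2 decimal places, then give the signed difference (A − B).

-0.03

A: hapax=7, V=15, ratio=0.47
B: hapax=7, V=14, ratio=0.50
Difference = 0.47 − 0.50 = -0.03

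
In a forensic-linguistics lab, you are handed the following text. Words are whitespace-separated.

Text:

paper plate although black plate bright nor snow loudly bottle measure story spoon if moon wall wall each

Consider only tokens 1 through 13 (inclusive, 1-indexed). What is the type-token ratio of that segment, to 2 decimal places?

0.92

Segment tokens 1–13: paper, plate, although, black, plate, bright, nor, snow, loudly, bottle, measure, story, spoon
Segment N = 13, segment V = 12.
TTR = 12 / 13 = 0.92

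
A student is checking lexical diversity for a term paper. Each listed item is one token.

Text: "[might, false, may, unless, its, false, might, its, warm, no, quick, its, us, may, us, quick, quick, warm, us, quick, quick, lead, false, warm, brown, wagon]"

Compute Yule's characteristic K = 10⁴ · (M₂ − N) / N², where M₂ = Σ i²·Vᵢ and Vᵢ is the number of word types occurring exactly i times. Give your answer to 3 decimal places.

Frequencies: quick:5, false:3, its:3, warm:3, us:3, might:2, may:2, unless:1, no:1, lead:1, brown:1, wagon:1
N = 26. Frequency spectrum: V_1=5, V_2=2, V_3=4, V_5=1
M₂ = 1²·5 + 2²·2 + 3²·4 + 5²·1 = 74
K = 10000 × (74 − 26) / 26² = 710.059

710.059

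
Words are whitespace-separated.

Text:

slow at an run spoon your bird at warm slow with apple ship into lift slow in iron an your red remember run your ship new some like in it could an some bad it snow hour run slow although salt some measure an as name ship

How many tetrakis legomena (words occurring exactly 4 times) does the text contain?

Frequencies: slow:4, an:4, run:3, your:3, ship:3, some:3, at:2, in:2, it:2, spoon:1, bird:1, warm:1, with:1, apple:1, into:1, lift:1, iron:1, red:1, remember:1, new:1, … (10 more, each freq 1)
Words with frequency 4: an, slow

2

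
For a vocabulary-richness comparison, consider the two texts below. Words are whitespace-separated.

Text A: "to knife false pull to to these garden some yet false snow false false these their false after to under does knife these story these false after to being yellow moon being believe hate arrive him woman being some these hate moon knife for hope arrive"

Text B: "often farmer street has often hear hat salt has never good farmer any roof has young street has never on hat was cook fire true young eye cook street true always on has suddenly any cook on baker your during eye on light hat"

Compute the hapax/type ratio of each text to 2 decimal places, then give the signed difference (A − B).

0.08

A: hapax=14, V=24, ratio=0.58
B: hapax=12, V=24, ratio=0.50
Difference = 0.58 − 0.50 = 0.08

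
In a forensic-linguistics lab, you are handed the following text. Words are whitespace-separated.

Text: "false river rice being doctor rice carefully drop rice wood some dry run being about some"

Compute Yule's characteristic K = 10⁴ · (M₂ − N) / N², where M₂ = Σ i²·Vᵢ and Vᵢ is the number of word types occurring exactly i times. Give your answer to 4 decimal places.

Frequencies: rice:3, being:2, some:2, false:1, river:1, doctor:1, carefully:1, drop:1, wood:1, dry:1, run:1, about:1
N = 16. Frequency spectrum: V_1=9, V_2=2, V_3=1
M₂ = 1²·9 + 2²·2 + 3²·1 = 26
K = 10000 × (26 − 16) / 16² = 390.6250

390.6250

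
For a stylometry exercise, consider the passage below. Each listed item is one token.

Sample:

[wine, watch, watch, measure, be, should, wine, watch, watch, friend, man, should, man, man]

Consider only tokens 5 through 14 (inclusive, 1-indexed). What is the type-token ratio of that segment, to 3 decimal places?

Segment tokens 5–14: be, should, wine, watch, watch, friend, man, should, man, man
Segment N = 10, segment V = 6.
TTR = 6 / 10 = 0.600

0.600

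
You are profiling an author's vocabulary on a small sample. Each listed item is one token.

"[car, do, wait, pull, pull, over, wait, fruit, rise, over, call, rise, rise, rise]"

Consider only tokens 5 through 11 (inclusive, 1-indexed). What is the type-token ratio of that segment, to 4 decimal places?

0.8571

Segment tokens 5–11: pull, over, wait, fruit, rise, over, call
Segment N = 7, segment V = 6.
TTR = 6 / 7 = 0.8571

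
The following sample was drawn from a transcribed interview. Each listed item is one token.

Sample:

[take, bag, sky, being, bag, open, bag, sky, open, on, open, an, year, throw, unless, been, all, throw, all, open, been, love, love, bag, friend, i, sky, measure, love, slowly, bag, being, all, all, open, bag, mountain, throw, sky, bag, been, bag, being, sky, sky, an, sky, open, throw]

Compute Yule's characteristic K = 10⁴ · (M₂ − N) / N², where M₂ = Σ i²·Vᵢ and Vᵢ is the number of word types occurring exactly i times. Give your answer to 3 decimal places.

Frequencies: bag:8, sky:7, open:6, throw:4, all:4, being:3, been:3, love:3, an:2, take:1, on:1, year:1, unless:1, friend:1, i:1, measure:1, slowly:1, mountain:1
N = 49. Frequency spectrum: V_1=9, V_2=1, V_3=3, V_4=2, V_6=1, V_7=1, V_8=1
M₂ = 1²·9 + 2²·1 + 3²·3 + 4²·2 + 6²·1 + 7²·1 + 8²·1 = 221
K = 10000 × (221 − 49) / 49² = 716.368

716.368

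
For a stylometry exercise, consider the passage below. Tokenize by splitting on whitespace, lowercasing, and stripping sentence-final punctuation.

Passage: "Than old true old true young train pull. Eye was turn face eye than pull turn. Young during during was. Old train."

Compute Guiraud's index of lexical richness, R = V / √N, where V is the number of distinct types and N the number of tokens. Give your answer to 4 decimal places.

2.3452

N = 22, V = 11.
√N = 4.690416
R = 11 / 4.690416 = 2.3452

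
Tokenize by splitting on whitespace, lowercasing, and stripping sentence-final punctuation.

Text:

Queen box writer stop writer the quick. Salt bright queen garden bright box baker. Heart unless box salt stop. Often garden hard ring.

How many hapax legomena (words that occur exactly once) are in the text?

8

Frequencies: box:3, queen:2, writer:2, stop:2, salt:2, bright:2, garden:2, the:1, quick:1, baker:1, heart:1, unless:1, often:1, hard:1, ring:1
Hapax (freq=1): baker, hard, heart, often, quick, ring, the, unless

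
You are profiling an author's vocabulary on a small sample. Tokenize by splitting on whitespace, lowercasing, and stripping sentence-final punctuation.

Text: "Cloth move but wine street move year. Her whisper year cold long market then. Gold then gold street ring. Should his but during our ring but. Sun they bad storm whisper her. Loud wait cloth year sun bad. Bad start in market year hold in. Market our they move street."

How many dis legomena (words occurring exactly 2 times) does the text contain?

Frequencies: year:4, move:3, but:3, street:3, market:3, bad:3, cloth:2, her:2, whisper:2, then:2, gold:2, ring:2, our:2, sun:2, they:2, in:2, wine:1, cold:1, long:1, should:1, … (7 more, each freq 1)
Words with frequency 2: cloth, gold, her, in, our, ring, sun, then, they, whisper

10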